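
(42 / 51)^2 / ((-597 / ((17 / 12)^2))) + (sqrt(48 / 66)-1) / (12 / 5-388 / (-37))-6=-77878601 / 12809232 + 185 * sqrt(22) / 13112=-6.01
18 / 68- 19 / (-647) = 6469 / 21998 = 0.29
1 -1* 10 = -9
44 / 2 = 22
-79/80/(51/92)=-1.78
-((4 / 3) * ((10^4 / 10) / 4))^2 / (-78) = 500000 / 351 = 1424.50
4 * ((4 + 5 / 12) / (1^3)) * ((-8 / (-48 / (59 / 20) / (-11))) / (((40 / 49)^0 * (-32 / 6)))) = 34397 / 1920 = 17.92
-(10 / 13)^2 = -100 / 169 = -0.59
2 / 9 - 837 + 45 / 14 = -105029 / 126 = -833.56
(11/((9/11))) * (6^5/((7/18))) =1881792/7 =268827.43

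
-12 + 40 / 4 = -2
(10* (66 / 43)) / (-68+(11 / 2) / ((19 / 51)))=-25080 / 86989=-0.29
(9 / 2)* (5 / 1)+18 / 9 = 49 / 2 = 24.50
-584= -584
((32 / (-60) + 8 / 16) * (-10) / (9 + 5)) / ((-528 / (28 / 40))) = -1 / 31680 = -0.00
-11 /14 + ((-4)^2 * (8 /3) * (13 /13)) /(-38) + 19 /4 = 2.84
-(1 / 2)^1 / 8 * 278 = -139 / 8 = -17.38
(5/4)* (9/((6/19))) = 285/8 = 35.62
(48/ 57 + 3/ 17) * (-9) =-2961/ 323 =-9.17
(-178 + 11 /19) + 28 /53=-178131 /1007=-176.89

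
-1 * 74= -74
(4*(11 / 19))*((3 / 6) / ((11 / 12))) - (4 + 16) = -356 / 19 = -18.74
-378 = -378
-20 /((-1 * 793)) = 20 /793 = 0.03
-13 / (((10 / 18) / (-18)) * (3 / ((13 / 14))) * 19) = 4563 / 665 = 6.86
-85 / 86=-0.99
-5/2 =-2.50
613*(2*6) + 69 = 7425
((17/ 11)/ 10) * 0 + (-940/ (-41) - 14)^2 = 133956/ 1681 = 79.69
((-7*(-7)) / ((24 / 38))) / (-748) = -931 / 8976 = -0.10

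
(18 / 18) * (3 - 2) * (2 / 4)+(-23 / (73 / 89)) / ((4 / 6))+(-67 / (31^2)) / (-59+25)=-99128025 / 2385202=-41.56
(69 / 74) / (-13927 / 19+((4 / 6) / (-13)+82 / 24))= -598 / 467939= -0.00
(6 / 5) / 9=2 / 15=0.13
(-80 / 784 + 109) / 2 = 2668 / 49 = 54.45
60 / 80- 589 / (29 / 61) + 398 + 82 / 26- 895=-2611897 / 1508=-1732.03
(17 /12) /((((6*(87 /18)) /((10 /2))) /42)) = 595 /58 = 10.26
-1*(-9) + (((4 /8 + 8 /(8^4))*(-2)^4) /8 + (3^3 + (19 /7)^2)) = 44.37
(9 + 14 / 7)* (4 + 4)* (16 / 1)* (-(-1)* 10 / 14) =7040 / 7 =1005.71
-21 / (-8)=21 / 8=2.62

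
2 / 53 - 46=-2436 / 53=-45.96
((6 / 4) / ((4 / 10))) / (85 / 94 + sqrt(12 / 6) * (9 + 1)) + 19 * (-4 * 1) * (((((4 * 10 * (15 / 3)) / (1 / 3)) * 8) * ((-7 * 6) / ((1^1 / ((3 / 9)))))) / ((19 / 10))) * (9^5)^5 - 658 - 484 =13254 * sqrt(2) / 70399 + 271699279141348694613394418110182287 / 140798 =1929709790915699758614429000000.00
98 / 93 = 1.05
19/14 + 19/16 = 285/112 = 2.54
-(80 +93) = -173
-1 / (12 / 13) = -13 / 12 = -1.08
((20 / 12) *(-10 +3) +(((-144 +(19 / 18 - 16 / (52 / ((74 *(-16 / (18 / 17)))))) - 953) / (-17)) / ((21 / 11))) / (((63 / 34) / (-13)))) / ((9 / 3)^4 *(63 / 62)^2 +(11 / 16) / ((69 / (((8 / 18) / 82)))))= -15037820963296 / 7219555182189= -2.08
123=123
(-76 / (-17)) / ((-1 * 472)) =-19 / 2006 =-0.01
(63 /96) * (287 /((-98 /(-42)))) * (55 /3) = 47355 /32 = 1479.84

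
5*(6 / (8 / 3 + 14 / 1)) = 9 / 5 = 1.80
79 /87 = 0.91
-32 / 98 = -16 / 49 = -0.33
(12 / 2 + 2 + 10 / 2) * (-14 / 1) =-182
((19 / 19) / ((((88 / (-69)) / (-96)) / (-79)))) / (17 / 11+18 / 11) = -65412 / 35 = -1868.91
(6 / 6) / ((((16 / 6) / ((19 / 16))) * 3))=19 / 128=0.15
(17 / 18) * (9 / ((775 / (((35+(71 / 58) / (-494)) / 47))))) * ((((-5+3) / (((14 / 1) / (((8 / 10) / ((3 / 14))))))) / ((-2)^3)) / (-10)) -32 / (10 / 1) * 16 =-16030467222733 / 313094730000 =-51.20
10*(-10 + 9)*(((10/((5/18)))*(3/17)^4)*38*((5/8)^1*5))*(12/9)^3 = -8208000/83521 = -98.27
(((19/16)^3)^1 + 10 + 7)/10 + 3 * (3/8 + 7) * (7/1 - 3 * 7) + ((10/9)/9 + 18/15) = -1017089477/3317760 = -306.56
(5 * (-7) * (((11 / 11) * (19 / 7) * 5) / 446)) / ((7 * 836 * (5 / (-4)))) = 0.00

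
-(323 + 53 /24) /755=-1561 /3624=-0.43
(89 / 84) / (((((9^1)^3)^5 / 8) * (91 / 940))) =167320 / 393457953432874239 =0.00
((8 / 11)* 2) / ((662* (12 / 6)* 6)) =2 / 10923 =0.00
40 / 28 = 1.43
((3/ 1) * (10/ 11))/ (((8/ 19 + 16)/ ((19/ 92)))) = 1805/ 52624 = 0.03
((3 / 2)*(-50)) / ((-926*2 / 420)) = 17.01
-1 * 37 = -37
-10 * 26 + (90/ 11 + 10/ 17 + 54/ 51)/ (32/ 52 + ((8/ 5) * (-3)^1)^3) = -4345982095/ 16709572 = -260.09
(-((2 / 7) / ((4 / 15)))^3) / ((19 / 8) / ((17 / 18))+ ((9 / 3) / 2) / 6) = -57375 / 128968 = -0.44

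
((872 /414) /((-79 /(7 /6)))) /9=-1526 /441531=-0.00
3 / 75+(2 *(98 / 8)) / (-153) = -919 / 7650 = -0.12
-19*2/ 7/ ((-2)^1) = 19/ 7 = 2.71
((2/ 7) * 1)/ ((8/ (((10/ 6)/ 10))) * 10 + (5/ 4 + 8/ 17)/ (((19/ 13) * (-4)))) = 10336/ 17353833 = 0.00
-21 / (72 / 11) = -77 / 24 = -3.21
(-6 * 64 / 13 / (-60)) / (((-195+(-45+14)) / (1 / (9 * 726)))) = -0.00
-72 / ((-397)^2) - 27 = -4255515 / 157609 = -27.00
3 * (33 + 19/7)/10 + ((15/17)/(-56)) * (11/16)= 163035/15232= 10.70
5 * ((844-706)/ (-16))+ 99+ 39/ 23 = 10593/ 184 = 57.57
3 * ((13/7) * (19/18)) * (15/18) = 1235/252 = 4.90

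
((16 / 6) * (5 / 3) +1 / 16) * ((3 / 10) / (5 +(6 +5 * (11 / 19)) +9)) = 12331 / 208800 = 0.06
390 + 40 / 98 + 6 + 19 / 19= 19473 / 49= 397.41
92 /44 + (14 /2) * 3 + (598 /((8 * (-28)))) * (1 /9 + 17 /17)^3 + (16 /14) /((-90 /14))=10806203 /561330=19.25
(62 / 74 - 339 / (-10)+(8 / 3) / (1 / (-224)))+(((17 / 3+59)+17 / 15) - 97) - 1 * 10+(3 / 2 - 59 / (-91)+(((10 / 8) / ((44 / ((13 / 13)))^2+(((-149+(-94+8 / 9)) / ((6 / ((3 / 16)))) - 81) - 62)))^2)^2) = -3398923567834137507333850349 / 5649363755140968265435305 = -601.65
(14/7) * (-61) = -122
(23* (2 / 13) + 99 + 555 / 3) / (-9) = -1246 / 39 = -31.95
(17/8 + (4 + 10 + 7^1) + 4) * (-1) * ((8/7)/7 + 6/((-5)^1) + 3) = -14911/280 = -53.25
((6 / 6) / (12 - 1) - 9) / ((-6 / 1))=49 / 33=1.48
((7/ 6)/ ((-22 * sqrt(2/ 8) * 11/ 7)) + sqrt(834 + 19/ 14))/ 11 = -49/ 7986 + sqrt(163730)/ 154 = 2.62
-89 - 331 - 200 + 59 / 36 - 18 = -22909 / 36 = -636.36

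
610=610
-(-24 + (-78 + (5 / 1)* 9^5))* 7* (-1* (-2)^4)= 33056016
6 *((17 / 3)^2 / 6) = 32.11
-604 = -604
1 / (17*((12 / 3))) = 1 / 68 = 0.01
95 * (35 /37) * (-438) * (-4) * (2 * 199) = 2318509200 /37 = 62662410.81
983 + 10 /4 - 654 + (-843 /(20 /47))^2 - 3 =1569955041 /400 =3924887.60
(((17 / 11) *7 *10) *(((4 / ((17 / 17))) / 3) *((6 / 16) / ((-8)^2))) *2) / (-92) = -595 / 32384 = -0.02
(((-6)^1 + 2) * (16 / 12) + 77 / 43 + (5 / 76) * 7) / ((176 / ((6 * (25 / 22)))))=-68675 / 575168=-0.12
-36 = -36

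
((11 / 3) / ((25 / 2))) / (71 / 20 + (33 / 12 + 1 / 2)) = 11 / 255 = 0.04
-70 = -70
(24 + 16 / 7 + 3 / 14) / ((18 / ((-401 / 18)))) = -21253 / 648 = -32.80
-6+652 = 646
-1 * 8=-8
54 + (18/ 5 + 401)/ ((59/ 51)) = 119103/ 295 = 403.74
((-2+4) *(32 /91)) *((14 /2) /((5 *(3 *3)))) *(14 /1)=896 /585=1.53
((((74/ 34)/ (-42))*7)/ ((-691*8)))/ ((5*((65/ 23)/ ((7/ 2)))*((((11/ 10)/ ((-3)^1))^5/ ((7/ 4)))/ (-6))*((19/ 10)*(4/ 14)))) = 44331249375/ 934581851918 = 0.05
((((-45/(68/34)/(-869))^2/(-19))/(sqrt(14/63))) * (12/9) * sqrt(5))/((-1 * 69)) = 675 * sqrt(10)/660010714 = 0.00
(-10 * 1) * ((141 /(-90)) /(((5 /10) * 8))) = 47 /12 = 3.92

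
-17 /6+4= 7 /6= 1.17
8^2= 64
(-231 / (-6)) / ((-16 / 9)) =-693 / 32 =-21.66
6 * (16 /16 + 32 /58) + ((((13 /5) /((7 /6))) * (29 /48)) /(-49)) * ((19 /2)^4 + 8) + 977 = 4852731643 /6366080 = 762.28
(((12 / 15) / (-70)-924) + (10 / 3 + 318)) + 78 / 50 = -315587 / 525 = -601.12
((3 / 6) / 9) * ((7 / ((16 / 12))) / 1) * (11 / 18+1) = 203 / 432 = 0.47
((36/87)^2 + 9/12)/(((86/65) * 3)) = 67145/289304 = 0.23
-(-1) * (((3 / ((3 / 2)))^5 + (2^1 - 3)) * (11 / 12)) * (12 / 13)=341 / 13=26.23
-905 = -905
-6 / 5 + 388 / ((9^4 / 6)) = -0.85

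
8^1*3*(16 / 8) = 48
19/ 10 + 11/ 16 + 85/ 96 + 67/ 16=7.66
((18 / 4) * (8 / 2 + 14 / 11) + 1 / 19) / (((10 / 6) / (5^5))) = 9318750 / 209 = 44587.32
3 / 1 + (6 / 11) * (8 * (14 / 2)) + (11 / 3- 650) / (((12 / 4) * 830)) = 2735101 / 82170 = 33.29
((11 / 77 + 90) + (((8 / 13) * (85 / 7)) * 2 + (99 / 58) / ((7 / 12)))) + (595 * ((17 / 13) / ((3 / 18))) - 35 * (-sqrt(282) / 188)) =4779.60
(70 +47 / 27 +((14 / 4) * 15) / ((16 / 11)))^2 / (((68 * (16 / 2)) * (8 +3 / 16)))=8680462561 / 3324893184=2.61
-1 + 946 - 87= 858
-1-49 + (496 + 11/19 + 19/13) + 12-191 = 66453/247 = 269.04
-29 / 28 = -1.04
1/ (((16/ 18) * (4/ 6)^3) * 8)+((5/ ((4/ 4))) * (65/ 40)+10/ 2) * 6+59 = 70771/ 512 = 138.22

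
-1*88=-88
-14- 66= -80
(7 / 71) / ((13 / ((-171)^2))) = 204687 / 923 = 221.76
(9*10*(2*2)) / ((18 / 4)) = 80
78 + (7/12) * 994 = 3947/6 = 657.83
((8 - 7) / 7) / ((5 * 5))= 1 / 175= 0.01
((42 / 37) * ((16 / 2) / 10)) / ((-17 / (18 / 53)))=-3024 / 166685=-0.02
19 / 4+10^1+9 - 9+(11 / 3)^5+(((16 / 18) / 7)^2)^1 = 32269277 / 47628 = 677.53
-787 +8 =-779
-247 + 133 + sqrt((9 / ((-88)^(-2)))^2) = 69582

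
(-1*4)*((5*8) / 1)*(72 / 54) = -640 / 3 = -213.33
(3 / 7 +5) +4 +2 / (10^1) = 337 / 35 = 9.63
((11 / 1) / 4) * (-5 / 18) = -0.76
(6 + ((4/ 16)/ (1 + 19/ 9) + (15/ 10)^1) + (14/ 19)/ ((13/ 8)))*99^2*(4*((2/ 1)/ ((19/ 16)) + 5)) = 276636841569/ 131404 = 2105239.12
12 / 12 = 1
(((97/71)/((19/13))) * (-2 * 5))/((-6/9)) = 14.02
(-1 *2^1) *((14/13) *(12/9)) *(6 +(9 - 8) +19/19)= -896/39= -22.97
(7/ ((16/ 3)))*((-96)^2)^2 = 111476736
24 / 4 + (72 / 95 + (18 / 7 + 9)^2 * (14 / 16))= 123.92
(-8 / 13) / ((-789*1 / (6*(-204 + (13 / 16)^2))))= -52055 / 54704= -0.95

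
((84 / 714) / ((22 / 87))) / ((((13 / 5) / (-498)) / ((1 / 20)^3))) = -21663 / 1944800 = -0.01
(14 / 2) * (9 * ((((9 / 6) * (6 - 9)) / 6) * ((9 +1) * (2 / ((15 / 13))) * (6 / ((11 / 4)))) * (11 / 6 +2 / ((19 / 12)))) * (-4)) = 4625712 / 209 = 22132.59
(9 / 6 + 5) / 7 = 13 / 14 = 0.93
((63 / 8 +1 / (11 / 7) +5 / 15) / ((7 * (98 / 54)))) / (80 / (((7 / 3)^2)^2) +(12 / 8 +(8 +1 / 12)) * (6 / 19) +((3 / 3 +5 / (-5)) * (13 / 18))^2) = 558999 / 4596724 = 0.12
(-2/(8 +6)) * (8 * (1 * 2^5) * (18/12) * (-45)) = 17280/7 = 2468.57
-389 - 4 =-393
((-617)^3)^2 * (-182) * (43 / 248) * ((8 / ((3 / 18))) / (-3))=863536747268824380388 / 31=27856024105445947754.45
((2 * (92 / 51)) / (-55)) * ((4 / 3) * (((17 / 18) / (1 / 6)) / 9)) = -736 / 13365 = -0.06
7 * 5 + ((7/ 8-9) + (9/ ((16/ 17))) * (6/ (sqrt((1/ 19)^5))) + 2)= 231/ 8 + 165699 * sqrt(19)/ 8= 90312.02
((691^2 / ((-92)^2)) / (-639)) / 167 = -477481 / 903218832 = -0.00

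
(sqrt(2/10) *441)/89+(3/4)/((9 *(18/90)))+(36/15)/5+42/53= 26857/15900+441 *sqrt(5)/445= 3.91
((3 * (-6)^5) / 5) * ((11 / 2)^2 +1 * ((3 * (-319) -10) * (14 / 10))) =6175154.88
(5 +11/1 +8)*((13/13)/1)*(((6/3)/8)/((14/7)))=3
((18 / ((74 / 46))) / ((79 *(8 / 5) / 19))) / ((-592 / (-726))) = 7138395 / 3460832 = 2.06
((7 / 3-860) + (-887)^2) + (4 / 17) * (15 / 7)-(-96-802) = 280891112 / 357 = 786809.84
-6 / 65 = -0.09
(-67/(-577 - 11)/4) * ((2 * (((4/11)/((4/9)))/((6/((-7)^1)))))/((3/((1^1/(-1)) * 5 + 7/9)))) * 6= 0.46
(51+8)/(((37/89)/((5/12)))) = 26255/444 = 59.13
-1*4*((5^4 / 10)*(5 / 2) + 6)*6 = -3894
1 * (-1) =-1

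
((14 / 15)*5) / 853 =0.01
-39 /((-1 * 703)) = 39 /703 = 0.06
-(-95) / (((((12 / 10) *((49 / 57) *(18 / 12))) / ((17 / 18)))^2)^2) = 646269576809375 / 49018425731856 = 13.18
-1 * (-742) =742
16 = 16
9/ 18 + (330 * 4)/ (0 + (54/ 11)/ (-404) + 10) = 5888273/ 44386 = 132.66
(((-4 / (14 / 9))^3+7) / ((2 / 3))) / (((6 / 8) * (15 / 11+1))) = -37741 / 4459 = -8.46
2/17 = 0.12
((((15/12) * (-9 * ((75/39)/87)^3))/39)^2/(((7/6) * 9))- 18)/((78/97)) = -11528514385440796877145863/515019542992226996343984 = -22.38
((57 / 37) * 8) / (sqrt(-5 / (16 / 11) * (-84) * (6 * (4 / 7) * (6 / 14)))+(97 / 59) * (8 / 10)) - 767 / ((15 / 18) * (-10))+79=3132900 * sqrt(2310) / 250636483+1071481235308 / 6265912075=171.60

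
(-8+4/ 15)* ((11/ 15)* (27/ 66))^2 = -87/ 125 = -0.70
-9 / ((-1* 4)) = 9 / 4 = 2.25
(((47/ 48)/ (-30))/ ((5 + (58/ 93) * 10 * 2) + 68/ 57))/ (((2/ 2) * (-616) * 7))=27683/ 68266894080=0.00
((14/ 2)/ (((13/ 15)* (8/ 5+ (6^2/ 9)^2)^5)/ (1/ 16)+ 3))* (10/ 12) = 546875/ 2195365055138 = 0.00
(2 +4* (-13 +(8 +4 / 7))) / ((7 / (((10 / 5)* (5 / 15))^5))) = -3520 / 11907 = -0.30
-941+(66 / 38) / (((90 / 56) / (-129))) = -102639 / 95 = -1080.41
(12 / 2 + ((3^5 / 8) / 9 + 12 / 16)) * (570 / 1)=23085 / 4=5771.25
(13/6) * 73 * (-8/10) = -1898/15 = -126.53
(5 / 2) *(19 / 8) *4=95 / 4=23.75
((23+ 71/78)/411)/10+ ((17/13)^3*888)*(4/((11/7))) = 602478188831/119191644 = 5054.70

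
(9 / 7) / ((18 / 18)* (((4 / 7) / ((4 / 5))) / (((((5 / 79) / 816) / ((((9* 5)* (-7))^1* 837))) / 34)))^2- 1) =9 / 47705265554949159091193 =0.00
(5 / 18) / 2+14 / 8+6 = 71 / 9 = 7.89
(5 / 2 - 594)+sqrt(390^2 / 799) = -1183 / 2+390 * sqrt(799) / 799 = -577.70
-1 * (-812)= 812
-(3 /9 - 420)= 1259 /3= 419.67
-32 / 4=-8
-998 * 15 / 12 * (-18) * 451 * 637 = 6451029585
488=488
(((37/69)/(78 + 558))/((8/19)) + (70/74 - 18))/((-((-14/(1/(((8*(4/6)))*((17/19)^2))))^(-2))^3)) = 509447862304479561935116040780382208/654965883875639991924063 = 777823509355.81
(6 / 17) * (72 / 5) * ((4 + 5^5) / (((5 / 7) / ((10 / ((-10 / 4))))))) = -37848384 / 425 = -89055.02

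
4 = 4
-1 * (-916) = 916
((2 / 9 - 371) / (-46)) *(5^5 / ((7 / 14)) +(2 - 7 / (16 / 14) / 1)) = 166739879 / 3312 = 50344.17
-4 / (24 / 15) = -5 / 2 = -2.50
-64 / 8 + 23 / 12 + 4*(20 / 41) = -2033 / 492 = -4.13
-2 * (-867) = 1734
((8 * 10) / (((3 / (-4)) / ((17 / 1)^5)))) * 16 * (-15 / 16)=2271771200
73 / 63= 1.16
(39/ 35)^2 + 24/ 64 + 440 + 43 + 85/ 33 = 487.19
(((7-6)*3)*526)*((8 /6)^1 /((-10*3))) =-1052 /15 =-70.13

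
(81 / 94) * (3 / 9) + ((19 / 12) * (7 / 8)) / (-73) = 88357 / 329376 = 0.27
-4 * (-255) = 1020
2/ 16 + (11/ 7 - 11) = -521/ 56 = -9.30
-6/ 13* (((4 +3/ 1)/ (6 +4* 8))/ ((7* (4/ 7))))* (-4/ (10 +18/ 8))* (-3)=-36/ 1729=-0.02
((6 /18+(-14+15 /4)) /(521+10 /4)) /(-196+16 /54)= 0.00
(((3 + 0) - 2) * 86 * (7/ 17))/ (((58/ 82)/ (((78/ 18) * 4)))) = 1283464/ 1479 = 867.79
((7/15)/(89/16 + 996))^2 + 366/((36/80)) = 46994514387544/57780140625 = 813.33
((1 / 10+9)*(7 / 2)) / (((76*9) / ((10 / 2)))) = 637 / 2736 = 0.23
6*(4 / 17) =24 / 17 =1.41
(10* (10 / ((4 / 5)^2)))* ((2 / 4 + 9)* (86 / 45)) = 102125 / 36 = 2836.81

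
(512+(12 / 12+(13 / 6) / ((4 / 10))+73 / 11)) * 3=69307 / 44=1575.16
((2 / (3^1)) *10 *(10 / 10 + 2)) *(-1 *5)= -100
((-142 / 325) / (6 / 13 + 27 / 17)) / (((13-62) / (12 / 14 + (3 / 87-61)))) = -29455628 / 112649775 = -0.26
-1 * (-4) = 4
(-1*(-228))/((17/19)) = 4332/17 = 254.82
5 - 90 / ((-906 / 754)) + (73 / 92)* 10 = 610105 / 6946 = 87.84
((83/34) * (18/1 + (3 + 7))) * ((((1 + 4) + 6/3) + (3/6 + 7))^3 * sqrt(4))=14170009/34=416764.97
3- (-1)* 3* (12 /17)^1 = 87 /17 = 5.12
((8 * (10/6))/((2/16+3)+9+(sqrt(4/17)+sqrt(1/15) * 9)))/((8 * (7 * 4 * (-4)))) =-425/(3360 * sqrt(17)+17136 * sqrt(15)+346290) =-0.00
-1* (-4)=4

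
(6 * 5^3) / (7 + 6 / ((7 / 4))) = 5250 / 73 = 71.92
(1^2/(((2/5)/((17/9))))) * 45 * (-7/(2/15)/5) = -8925/4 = -2231.25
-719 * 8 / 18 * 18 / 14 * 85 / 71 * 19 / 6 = -2322370 / 1491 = -1557.59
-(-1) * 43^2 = 1849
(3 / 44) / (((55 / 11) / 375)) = 225 / 44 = 5.11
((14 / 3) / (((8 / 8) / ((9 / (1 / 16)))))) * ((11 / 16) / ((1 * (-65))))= -462 / 65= -7.11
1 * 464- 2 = 462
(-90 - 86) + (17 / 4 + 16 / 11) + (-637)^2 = 17846343 / 44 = 405598.70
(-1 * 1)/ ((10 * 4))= -0.02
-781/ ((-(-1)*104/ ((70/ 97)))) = -27335/ 5044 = -5.42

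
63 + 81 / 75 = 1602 / 25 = 64.08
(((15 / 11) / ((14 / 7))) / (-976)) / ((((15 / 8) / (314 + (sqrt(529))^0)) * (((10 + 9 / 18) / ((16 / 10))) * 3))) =-4 / 671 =-0.01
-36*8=-288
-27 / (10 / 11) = -297 / 10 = -29.70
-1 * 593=-593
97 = 97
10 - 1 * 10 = 0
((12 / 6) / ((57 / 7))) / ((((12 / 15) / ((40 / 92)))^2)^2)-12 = -1528555577 / 127607496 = -11.98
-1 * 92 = -92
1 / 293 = 0.00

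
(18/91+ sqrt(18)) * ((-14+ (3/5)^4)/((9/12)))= -34676 * sqrt(2)/625 -208056/56875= -82.12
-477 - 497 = -974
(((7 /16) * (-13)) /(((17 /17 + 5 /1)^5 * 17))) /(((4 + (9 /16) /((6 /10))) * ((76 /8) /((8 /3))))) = -91 /37203786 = -0.00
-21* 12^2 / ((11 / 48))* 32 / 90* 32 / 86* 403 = -1663893504 / 2365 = -703549.05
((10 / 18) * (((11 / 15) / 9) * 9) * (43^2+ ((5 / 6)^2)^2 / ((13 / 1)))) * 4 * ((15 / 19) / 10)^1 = 237.89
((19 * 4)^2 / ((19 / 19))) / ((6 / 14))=40432 / 3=13477.33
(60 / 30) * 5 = 10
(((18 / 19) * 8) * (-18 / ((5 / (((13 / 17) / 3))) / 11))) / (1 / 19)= -123552 / 85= -1453.55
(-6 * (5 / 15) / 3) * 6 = -4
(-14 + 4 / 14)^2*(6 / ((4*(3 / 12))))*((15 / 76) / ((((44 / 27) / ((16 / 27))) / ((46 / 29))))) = 38154240 / 296989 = 128.47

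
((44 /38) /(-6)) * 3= -11 /19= -0.58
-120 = -120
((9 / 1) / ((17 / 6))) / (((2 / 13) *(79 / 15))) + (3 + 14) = 28096 / 1343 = 20.92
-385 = -385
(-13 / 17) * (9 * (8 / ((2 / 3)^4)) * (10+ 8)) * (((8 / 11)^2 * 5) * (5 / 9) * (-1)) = 15163200 / 2057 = 7371.51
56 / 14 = 4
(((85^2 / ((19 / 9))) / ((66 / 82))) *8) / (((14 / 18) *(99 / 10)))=71094000 / 16093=4417.70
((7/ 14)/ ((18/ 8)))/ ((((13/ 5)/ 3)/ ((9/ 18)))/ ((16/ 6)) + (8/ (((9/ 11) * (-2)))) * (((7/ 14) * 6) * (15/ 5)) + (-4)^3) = -40/ 19323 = -0.00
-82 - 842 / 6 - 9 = -694 / 3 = -231.33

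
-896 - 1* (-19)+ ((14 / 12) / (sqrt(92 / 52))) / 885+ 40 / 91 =-79767 / 91+ 7* sqrt(299) / 122130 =-876.56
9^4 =6561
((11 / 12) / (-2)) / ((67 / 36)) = -33 / 134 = -0.25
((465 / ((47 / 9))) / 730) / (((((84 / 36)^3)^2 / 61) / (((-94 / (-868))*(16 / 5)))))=4802652 / 300593195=0.02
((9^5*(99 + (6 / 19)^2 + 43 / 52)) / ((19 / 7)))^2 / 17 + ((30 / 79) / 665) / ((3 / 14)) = 47493259747376847504445487 / 170845799566832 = 277989039635.70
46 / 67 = 0.69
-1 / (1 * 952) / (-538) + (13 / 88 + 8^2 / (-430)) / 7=-189701 / 1211296240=-0.00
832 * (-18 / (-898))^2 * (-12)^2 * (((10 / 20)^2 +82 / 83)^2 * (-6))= -614731897728 / 1388829289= -442.63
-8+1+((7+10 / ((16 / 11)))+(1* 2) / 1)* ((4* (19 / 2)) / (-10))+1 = -2653 / 40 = -66.32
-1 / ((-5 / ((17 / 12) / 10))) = 17 / 600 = 0.03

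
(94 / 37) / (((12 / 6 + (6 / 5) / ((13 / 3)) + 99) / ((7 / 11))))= 42770 / 2679281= 0.02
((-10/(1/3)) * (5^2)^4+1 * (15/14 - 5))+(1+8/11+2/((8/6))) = -902343804/77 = -11718750.70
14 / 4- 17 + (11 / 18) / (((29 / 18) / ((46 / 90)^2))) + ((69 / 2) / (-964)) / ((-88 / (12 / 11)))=-367168458781 / 27399675600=-13.40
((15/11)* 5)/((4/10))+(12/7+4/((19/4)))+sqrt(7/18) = sqrt(14)/6+57355/2926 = 20.23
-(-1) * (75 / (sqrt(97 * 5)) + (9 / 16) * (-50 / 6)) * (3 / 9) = -25 / 16 + 5 * sqrt(485) / 97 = -0.43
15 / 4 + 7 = 43 / 4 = 10.75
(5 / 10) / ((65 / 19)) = 19 / 130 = 0.15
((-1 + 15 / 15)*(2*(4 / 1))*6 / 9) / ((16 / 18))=0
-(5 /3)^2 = -25 /9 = -2.78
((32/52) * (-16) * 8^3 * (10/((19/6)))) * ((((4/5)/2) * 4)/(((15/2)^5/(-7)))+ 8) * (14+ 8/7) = -843988349222912/437653125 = -1928441.27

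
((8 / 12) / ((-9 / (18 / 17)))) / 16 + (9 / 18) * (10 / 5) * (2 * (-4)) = -1633 / 204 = -8.00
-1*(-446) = 446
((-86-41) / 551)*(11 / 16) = -1397 / 8816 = -0.16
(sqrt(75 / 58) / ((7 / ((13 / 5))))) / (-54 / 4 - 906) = -13 * sqrt(174) / 373317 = -0.00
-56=-56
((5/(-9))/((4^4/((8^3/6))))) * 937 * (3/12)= -4685/108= -43.38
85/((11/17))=1445/11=131.36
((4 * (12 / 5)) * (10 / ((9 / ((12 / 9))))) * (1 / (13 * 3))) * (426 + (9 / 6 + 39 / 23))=156.52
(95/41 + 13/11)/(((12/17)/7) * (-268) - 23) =-187782/2684803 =-0.07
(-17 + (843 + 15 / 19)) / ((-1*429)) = -1.93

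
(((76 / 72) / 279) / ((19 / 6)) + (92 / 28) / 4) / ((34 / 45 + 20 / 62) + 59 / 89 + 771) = 8579155 / 8058931944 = 0.00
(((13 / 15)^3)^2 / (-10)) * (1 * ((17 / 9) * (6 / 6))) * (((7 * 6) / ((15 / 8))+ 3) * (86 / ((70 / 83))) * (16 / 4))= -829.26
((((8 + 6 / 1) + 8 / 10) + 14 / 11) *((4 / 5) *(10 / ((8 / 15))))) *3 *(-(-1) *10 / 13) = 6120 / 11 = 556.36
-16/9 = -1.78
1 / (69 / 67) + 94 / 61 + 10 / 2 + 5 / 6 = 23417 / 2806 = 8.35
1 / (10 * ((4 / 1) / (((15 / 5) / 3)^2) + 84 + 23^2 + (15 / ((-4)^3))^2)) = 2048 / 12637285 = 0.00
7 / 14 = 1 / 2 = 0.50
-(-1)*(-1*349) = -349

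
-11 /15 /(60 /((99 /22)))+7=1389 /200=6.94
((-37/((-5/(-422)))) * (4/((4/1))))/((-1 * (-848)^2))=7807/1797760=0.00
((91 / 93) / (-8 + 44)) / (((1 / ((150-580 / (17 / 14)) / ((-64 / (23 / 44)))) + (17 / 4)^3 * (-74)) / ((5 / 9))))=-233160200 / 87708346150599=-0.00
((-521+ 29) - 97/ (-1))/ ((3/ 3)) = -395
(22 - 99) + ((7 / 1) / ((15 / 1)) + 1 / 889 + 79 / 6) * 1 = -1689959 / 26670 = -63.37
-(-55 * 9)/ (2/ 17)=8415/ 2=4207.50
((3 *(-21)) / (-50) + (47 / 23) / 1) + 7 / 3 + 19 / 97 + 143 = 49806859 / 334650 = 148.83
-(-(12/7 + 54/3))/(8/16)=39.43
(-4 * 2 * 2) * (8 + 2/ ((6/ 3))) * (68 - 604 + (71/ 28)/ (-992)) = 133992063/ 1736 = 77184.37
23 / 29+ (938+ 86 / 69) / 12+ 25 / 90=952573 / 12006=79.34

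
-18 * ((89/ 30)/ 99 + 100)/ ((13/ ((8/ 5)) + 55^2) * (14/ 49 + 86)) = -4159246/ 604562475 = -0.01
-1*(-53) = 53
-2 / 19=-0.11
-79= -79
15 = 15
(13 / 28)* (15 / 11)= 195 / 308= 0.63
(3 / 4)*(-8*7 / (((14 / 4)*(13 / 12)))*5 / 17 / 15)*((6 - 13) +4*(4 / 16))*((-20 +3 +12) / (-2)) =720 / 221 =3.26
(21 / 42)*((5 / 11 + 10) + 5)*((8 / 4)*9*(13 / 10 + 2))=459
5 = 5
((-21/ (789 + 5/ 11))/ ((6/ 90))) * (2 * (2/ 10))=-693/ 4342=-0.16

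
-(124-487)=363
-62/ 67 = -0.93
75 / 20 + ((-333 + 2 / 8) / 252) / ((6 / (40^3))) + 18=-10631557 / 756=-14062.91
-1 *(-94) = 94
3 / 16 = 0.19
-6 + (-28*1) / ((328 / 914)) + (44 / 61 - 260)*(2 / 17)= -4869377 / 42517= -114.53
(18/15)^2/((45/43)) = 172/125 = 1.38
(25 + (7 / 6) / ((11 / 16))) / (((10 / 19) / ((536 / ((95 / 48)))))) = 3777728 / 275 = 13737.19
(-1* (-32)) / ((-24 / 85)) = -340 / 3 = -113.33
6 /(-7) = -6 /7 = -0.86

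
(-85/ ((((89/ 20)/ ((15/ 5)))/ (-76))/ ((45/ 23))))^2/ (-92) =-76055841000000/ 96374807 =-789167.25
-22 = -22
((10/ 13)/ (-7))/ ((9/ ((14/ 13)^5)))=-768320/ 43441281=-0.02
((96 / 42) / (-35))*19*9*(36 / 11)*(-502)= 49444992 / 2695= 18346.94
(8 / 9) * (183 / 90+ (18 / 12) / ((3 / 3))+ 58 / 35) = 872 / 189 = 4.61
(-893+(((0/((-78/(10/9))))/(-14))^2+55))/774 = -419/387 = -1.08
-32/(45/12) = -128/15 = -8.53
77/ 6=12.83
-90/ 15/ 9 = -2/ 3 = -0.67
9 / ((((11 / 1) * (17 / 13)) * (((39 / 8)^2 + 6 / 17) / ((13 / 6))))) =5408 / 96217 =0.06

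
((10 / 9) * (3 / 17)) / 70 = 1 / 357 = 0.00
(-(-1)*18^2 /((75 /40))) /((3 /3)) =864 /5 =172.80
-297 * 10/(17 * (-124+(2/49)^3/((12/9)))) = 34941753/24800399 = 1.41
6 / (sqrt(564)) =sqrt(141) / 47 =0.25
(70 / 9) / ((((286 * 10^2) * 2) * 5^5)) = 7 / 160875000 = 0.00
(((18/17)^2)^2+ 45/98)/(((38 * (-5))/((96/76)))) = -84276558/7387014845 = -0.01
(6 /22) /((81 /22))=2 /27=0.07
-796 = -796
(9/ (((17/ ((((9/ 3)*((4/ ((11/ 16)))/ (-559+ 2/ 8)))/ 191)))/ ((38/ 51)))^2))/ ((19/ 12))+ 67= 13709926879312036507/ 204625774317198025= 67.00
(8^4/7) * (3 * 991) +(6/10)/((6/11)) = 121774157/70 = 1739630.81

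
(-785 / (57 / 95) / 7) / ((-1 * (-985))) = -785 / 4137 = -0.19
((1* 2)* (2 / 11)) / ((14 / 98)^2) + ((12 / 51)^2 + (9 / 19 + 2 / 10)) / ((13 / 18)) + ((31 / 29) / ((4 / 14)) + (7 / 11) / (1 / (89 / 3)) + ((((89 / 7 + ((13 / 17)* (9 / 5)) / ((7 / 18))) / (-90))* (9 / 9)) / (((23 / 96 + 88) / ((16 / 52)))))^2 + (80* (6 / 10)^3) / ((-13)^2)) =41.55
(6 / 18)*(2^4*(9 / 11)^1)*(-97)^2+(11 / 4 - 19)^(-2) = 1908145376 / 46475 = 41057.46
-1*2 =-2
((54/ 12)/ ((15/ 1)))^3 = 27/ 1000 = 0.03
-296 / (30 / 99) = -4884 / 5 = -976.80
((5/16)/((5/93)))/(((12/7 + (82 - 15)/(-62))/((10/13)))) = 20181/2860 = 7.06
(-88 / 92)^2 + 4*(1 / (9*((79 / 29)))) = 405488 / 376119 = 1.08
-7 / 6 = -1.17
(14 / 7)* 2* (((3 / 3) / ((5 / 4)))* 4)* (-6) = -384 / 5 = -76.80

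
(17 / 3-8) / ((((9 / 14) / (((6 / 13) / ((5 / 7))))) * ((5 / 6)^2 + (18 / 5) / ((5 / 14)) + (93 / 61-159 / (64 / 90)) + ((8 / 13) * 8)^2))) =174079360 / 13884344791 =0.01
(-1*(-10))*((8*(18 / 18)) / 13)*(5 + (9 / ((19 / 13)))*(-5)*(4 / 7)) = -134000 / 1729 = -77.50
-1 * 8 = -8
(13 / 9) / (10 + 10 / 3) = 13 / 120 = 0.11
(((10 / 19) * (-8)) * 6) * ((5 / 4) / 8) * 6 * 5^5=-1406250 / 19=-74013.16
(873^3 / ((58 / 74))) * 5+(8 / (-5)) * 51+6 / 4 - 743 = 1230876202751 / 290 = 4244400699.14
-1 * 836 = -836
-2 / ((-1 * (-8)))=-1 / 4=-0.25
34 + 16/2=42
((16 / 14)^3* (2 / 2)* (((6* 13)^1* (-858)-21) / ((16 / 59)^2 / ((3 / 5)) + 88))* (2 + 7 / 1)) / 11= -402685421760 / 434019509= -927.80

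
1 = 1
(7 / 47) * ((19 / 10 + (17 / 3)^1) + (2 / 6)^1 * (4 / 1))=623 / 470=1.33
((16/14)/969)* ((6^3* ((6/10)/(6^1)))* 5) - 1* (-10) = 22898/2261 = 10.13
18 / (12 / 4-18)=-6 / 5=-1.20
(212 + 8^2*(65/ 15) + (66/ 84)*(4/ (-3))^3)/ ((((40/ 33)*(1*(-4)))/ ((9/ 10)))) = -253363/ 2800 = -90.49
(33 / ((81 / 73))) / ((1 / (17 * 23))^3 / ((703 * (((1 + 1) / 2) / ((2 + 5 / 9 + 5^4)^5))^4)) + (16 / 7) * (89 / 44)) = 0.00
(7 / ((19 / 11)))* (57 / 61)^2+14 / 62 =434224 / 115351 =3.76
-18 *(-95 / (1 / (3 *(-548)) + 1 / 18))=8433720 / 271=31120.74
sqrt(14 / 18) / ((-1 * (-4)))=sqrt(7) / 12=0.22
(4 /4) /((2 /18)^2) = 81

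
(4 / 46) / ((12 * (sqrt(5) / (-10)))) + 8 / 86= 0.06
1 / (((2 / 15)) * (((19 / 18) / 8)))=1080 / 19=56.84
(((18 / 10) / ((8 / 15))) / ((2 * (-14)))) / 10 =-0.01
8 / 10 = 4 / 5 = 0.80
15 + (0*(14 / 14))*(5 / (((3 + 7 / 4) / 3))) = 15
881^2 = 776161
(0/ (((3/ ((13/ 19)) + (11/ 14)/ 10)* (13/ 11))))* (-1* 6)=0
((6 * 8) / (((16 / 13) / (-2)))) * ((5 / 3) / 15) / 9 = -26 / 27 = -0.96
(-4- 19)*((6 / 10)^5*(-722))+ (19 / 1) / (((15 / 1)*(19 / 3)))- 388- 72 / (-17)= 48222511 / 53125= 907.72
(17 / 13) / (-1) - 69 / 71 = -2104 / 923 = -2.28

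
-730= -730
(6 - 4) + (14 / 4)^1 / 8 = 39 / 16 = 2.44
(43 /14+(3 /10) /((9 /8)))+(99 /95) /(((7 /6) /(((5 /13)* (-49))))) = -700033 /51870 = -13.50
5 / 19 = 0.26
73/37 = 1.97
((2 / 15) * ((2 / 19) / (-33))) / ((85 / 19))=-4 / 42075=-0.00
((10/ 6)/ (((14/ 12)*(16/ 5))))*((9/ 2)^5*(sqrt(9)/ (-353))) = -4428675/ 632576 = -7.00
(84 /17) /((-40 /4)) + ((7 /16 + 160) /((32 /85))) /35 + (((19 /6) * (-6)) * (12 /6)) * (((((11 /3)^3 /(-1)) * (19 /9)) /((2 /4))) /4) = 147241563481 /74027520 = 1989.01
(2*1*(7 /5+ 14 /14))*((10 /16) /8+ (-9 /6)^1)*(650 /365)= -3549 /292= -12.15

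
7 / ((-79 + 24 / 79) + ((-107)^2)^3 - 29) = 553 / 118557697787563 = 0.00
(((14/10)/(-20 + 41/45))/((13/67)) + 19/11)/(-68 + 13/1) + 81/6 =182081461/13512070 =13.48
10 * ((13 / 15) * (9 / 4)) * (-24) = -468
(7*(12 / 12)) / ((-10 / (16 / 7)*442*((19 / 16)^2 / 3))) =-3072 / 398905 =-0.01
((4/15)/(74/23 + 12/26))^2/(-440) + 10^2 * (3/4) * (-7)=-525.00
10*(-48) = -480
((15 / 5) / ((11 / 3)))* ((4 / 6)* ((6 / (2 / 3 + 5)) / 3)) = 36 / 187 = 0.19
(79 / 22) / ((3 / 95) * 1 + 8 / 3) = 22515 / 16918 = 1.33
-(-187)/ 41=187/ 41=4.56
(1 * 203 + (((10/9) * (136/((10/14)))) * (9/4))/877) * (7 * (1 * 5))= 6247745/877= 7124.00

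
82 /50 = 41 /25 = 1.64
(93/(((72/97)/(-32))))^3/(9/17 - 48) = 29582112181184/21789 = 1357662682.14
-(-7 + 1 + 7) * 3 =-3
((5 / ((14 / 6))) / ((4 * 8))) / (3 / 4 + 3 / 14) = 5 / 72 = 0.07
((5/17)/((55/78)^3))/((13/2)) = 73008/565675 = 0.13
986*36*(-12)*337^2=-48374942688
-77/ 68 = -1.13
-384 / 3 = -128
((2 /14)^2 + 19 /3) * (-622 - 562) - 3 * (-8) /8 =-7519.83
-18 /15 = -6 /5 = -1.20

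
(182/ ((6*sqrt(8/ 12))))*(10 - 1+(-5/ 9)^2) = 34307*sqrt(6)/ 243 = 345.82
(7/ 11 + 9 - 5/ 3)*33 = 263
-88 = -88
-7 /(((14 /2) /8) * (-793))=8 /793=0.01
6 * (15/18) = 5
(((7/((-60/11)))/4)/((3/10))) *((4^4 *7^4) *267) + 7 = -526529675/3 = -175509891.67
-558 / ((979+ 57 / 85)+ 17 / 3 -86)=-142290 / 229331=-0.62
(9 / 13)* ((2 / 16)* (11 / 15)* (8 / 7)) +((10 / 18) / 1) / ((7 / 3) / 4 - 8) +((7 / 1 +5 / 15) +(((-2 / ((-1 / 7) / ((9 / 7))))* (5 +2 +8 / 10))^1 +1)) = 1204572 / 8099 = 148.73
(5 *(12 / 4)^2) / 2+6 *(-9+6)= 9 / 2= 4.50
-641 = -641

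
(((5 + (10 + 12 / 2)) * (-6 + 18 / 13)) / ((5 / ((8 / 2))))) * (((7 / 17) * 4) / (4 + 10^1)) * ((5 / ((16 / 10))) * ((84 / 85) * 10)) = -1058400 / 3757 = -281.71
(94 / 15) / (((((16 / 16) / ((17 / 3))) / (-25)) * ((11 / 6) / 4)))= -63920 / 33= -1936.97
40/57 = 0.70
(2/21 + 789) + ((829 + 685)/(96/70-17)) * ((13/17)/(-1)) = 168559999/195279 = 863.18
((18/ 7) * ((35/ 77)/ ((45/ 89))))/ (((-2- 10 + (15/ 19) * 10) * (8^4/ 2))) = -1691/ 6150144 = -0.00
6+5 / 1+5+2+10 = 28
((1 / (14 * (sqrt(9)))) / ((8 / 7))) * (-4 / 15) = -1 / 180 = -0.01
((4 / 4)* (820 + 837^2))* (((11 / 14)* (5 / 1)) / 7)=38576395 / 98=393636.68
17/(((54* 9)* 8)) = 17/3888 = 0.00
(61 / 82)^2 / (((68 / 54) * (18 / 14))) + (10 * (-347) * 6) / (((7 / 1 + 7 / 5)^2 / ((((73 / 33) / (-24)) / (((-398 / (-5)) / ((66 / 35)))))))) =34622132627 / 35110445202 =0.99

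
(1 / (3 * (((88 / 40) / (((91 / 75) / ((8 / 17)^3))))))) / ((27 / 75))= 2235415 / 456192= 4.90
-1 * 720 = -720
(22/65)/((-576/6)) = -11/3120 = -0.00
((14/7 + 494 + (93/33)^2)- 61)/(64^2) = 13399/123904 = 0.11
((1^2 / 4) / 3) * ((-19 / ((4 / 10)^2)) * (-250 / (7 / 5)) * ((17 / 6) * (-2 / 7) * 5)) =-25234375 / 3528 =-7152.60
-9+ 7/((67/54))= -225/67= -3.36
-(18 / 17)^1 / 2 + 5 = 76 / 17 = 4.47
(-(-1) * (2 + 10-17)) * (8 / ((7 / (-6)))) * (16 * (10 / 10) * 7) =3840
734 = 734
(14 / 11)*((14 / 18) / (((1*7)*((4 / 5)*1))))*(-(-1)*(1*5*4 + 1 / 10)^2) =71.42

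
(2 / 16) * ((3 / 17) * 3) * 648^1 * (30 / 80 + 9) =54675 / 136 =402.02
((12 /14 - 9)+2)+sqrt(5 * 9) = -43 /7+3 * sqrt(5) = 0.57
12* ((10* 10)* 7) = 8400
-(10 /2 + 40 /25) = -33 /5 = -6.60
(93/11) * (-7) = -651/11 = -59.18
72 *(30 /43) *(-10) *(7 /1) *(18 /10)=-272160 /43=-6329.30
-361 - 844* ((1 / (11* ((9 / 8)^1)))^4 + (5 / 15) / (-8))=-62605754033 / 192119202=-325.87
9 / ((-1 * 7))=-9 / 7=-1.29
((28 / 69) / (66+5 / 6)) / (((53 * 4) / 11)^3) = 9317 / 10984740568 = 0.00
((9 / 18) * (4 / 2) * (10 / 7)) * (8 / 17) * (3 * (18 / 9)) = 480 / 119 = 4.03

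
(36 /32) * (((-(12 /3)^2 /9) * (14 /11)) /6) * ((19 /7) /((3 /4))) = -152 /99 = -1.54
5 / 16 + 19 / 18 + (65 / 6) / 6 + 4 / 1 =1033 / 144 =7.17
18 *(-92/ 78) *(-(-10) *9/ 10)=-2484/ 13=-191.08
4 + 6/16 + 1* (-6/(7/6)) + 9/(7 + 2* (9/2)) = -23/112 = -0.21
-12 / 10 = -6 / 5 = -1.20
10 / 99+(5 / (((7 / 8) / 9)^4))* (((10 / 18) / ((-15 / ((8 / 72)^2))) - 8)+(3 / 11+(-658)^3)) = -11048892731596730 / 693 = -15943568155262.24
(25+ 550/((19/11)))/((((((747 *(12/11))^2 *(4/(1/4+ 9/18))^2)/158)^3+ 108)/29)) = 0.00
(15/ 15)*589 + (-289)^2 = 84110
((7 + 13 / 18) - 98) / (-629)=1625 / 11322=0.14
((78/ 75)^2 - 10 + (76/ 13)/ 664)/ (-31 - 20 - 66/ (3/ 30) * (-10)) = -12016817/ 8832963750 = -0.00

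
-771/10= -77.10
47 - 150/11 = 367/11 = 33.36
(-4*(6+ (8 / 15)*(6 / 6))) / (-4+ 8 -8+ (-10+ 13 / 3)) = 392 / 145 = 2.70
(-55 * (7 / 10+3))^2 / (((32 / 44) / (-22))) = -20043529 / 16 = -1252720.56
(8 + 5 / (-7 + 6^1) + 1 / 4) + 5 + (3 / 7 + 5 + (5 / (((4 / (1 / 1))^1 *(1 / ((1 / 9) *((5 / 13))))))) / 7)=11209 / 819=13.69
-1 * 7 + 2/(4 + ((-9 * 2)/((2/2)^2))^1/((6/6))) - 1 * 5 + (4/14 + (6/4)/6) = -325/28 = -11.61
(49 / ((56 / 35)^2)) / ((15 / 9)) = 735 / 64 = 11.48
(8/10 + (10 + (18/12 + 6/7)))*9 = 8289/70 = 118.41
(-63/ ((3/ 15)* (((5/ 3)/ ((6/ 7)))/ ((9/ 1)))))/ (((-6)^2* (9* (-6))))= 3/ 4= 0.75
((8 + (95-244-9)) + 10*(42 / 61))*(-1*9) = 78570 / 61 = 1288.03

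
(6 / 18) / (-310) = -1 / 930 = -0.00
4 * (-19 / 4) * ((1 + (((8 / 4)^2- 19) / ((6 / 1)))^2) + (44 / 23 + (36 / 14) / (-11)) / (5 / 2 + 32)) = -67783697 / 488796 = -138.67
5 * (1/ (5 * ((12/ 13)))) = 13/ 12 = 1.08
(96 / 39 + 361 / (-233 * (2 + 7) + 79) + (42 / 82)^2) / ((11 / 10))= 561162585 / 242546447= 2.31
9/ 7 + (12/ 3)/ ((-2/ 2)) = -19/ 7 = -2.71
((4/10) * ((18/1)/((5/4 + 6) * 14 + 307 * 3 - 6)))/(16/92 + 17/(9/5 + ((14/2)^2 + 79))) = 358248/15420305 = 0.02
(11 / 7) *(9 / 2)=7.07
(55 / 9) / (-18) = -55 / 162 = -0.34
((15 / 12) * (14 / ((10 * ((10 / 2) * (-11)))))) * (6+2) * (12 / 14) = -12 / 55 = -0.22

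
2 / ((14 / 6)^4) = 0.07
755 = 755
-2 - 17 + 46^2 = 2097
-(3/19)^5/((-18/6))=81/2476099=0.00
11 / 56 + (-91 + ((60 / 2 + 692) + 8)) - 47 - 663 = -3965 / 56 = -70.80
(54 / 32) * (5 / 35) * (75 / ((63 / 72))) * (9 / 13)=18225 / 1274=14.31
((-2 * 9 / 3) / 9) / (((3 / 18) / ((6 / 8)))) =-3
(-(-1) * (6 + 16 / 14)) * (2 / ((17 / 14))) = 200 / 17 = 11.76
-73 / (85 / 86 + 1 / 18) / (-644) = 0.11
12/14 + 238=1672/7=238.86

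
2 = 2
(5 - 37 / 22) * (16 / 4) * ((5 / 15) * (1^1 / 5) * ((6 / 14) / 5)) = 146 / 1925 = 0.08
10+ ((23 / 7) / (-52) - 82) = -26231 / 364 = -72.06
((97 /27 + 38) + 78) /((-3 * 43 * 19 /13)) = -41977 /66177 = -0.63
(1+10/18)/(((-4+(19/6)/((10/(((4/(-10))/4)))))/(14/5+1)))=-1.47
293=293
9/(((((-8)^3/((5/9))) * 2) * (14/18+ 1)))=-45/16384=-0.00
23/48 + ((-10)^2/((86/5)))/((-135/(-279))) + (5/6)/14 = 60461/4816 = 12.55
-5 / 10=-1 / 2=-0.50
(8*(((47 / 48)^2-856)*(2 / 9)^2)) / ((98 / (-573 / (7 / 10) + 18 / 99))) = 15517808155 / 5501034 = 2820.89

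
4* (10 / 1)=40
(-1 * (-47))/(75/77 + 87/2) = 7238/6849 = 1.06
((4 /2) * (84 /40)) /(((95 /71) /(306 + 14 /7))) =459228 /475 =966.80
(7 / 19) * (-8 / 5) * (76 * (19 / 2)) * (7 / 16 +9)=-20083 / 5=-4016.60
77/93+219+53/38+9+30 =919627/3534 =260.22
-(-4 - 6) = 10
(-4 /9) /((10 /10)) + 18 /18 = 5 /9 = 0.56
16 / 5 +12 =76 / 5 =15.20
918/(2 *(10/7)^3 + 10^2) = 52479/6050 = 8.67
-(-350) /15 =70 /3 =23.33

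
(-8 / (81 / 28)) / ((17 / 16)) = -3584 / 1377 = -2.60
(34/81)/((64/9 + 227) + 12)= 34/19935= 0.00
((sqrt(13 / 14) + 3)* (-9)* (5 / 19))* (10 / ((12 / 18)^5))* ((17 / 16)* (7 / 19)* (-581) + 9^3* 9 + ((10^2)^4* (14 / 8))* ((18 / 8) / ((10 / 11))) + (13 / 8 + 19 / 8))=-21597487764009525 / 92416 - 7199162588003175* sqrt(182) / 1293824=-308764439248.25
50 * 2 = 100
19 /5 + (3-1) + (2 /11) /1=329 /55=5.98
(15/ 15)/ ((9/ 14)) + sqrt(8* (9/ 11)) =14/ 9 + 6* sqrt(22)/ 11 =4.11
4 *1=4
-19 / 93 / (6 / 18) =-19 / 31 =-0.61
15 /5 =3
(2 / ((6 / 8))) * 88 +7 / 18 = 4231 / 18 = 235.06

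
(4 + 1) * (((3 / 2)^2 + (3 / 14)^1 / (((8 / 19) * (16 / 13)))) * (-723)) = -17254395 / 1792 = -9628.57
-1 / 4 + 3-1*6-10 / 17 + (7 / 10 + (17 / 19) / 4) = -4707 / 1615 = -2.91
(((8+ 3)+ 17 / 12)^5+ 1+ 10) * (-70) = -2570487951535 / 124416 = -20660429.14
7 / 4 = 1.75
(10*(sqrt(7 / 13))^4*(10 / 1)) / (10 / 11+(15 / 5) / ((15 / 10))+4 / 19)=9.29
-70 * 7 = -490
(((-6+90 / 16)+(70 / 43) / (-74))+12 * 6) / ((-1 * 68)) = -911363 / 865504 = -1.05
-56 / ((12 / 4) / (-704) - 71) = 5632 / 7141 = 0.79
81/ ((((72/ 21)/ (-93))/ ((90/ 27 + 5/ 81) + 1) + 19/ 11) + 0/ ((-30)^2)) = 17207883/ 365165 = 47.12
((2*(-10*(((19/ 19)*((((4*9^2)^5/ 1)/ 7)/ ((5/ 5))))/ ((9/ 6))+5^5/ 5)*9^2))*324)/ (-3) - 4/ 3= 1249377894236620052/ 21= 59494185439839050.10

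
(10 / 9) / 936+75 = 315905 / 4212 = 75.00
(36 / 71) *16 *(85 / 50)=4896 / 355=13.79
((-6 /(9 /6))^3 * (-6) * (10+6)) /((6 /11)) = 11264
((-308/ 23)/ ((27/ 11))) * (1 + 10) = -37268/ 621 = -60.01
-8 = -8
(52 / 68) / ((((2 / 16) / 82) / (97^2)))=80239952 / 17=4719997.18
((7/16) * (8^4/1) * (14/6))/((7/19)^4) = 33362176/147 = 226953.58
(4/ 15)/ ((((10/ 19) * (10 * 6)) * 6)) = 19/ 13500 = 0.00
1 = 1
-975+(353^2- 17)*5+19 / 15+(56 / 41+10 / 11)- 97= 4207096279 / 6765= 621891.54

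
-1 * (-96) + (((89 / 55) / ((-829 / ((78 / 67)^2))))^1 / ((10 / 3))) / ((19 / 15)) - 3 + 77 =661100898008 / 3888843145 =170.00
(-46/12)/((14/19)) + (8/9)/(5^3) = -163651/31500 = -5.20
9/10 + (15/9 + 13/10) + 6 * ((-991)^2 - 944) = 5886825.87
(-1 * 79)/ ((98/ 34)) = -1343/ 49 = -27.41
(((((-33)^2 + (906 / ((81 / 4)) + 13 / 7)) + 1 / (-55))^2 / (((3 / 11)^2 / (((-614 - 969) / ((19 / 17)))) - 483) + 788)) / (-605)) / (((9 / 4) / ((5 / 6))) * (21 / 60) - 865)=0.01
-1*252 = -252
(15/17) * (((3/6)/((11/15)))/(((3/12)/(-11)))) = -450/17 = -26.47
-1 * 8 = -8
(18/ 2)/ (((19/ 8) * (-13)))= -72/ 247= -0.29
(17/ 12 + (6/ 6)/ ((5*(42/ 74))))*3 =743/ 140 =5.31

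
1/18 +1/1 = 19/18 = 1.06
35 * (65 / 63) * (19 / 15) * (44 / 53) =54340 / 1431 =37.97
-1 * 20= -20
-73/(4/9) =-657/4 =-164.25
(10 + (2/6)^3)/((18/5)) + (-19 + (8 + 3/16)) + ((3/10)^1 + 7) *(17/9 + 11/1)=1673093/19440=86.06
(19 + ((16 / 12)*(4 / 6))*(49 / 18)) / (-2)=-1735 / 162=-10.71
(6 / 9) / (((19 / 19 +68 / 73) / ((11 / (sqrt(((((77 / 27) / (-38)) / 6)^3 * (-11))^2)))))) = 3784479698304 / 21457051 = 176374.64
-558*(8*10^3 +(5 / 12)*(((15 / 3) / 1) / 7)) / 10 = -12499665 / 28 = -446416.61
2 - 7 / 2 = -3 / 2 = -1.50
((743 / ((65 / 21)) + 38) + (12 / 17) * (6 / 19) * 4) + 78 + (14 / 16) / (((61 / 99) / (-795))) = -7909852733 / 10245560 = -772.03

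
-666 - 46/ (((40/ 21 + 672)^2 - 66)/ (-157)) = -66681656883/ 100124999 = -665.98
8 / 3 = 2.67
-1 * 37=-37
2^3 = 8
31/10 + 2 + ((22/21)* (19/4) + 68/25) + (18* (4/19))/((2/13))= 373342/9975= 37.43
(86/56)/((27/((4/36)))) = 43/6804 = 0.01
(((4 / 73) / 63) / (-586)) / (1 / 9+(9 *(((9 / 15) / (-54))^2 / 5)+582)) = -1000 / 392199548223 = -0.00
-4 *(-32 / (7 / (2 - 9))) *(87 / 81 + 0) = -3712 / 27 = -137.48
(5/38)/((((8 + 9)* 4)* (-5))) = -1/2584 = -0.00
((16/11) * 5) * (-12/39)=-320/143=-2.24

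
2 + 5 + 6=13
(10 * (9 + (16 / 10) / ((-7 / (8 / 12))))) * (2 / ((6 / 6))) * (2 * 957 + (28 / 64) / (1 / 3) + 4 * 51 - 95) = 358206.92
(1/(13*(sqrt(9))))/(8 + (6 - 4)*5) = 1/702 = 0.00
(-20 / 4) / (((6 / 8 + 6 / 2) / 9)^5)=-248832 / 625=-398.13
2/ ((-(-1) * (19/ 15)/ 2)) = 60/ 19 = 3.16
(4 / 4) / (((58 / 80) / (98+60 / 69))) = 90960 / 667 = 136.37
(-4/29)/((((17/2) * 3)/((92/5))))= -736/7395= -0.10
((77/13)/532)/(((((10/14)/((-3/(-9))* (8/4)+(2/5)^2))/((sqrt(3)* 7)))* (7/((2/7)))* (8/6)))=341* sqrt(3)/123500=0.00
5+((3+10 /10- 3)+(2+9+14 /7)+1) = 20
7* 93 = 651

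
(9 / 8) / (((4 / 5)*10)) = 9 / 64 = 0.14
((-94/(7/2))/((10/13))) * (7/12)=-611/30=-20.37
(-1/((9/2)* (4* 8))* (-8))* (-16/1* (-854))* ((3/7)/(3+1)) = 244/3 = 81.33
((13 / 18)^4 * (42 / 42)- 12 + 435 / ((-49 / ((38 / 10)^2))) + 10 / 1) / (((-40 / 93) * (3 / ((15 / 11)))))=103584082837 / 754427520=137.30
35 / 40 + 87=703 / 8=87.88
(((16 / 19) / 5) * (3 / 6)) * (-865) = -1384 / 19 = -72.84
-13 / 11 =-1.18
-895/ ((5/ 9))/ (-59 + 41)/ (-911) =-179/ 1822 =-0.10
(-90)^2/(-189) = -300/7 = -42.86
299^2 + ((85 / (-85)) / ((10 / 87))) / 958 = 856461493 / 9580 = 89400.99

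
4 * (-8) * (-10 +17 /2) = 48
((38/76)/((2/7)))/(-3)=-7/12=-0.58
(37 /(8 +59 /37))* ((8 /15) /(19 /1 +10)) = 10952 /154425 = 0.07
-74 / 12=-37 / 6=-6.17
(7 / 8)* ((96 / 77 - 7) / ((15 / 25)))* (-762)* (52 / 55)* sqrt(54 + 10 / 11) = 1462786* sqrt(1661) / 1331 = 44790.67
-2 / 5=-0.40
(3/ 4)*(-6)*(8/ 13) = -36/ 13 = -2.77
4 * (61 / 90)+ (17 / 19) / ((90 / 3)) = 4687 / 1710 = 2.74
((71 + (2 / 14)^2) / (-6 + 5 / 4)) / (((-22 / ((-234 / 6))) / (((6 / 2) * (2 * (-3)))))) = 4885920 / 10241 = 477.09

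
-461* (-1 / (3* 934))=461 / 2802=0.16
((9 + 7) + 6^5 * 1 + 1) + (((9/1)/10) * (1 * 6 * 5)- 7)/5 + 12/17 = 132561/17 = 7797.71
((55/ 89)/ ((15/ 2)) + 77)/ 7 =20581/ 1869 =11.01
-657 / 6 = -219 / 2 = -109.50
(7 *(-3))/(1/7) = -147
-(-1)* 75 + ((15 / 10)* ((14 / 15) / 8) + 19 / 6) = 9401 / 120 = 78.34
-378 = -378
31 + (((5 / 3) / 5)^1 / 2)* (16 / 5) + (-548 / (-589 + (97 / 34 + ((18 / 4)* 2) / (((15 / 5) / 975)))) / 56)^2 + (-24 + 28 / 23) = 311818926986572 / 35633426500035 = 8.75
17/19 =0.89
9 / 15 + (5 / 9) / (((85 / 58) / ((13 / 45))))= 977 / 1377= 0.71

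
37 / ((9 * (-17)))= -37 / 153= -0.24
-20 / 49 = -0.41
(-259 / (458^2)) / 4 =-259 / 839056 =-0.00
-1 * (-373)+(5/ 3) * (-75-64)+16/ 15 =712/ 5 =142.40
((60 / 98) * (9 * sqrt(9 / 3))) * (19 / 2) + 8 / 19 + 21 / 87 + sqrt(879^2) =2565 * sqrt(3) / 49 + 484694 / 551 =970.33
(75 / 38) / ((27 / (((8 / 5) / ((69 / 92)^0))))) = 0.12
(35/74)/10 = 7/148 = 0.05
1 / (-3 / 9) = -3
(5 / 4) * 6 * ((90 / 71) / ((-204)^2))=75 / 328304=0.00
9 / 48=3 / 16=0.19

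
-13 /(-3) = 13 /3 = 4.33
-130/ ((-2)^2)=-65/ 2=-32.50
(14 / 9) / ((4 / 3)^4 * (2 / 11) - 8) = -693 / 3308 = -0.21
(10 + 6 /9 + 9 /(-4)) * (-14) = -707 /6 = -117.83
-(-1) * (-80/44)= -20/11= -1.82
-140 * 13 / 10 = -182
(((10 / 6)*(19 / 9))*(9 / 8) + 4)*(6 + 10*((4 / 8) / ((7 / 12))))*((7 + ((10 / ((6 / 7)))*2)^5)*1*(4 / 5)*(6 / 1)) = 3849903649.49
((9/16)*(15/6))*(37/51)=555/544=1.02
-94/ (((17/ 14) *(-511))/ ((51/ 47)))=12/ 73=0.16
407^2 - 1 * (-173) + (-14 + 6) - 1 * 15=165799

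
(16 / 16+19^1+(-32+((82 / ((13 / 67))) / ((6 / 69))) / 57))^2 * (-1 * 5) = -14736477605 / 549081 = -26838.44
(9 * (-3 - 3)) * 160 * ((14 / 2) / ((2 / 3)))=-90720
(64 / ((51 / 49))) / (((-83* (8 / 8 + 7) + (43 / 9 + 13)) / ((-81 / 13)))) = 95256 / 160667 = 0.59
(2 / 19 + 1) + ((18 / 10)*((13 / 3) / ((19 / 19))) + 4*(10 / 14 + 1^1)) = 10482 / 665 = 15.76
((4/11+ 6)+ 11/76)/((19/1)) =5441/15884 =0.34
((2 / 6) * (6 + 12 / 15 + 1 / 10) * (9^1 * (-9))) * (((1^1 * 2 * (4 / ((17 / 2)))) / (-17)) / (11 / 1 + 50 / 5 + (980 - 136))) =14904 / 1249925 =0.01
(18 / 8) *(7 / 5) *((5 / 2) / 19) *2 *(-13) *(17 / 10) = -13923 / 760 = -18.32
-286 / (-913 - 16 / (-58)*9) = 8294 / 26405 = 0.31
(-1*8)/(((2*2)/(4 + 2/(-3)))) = -20/3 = -6.67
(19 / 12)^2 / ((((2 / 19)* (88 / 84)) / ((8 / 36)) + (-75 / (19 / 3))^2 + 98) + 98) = 912247 / 122532624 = 0.01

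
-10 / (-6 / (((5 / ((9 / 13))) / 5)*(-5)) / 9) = -325 / 3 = -108.33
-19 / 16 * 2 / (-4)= 19 / 32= 0.59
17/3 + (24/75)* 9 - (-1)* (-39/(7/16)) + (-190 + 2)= -141013/525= -268.60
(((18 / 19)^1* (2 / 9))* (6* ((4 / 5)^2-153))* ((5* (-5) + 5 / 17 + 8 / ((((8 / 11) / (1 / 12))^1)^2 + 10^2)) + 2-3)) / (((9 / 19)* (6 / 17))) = 35418504524 / 1199025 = 29539.42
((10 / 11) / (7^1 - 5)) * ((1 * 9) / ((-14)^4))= 45 / 422576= 0.00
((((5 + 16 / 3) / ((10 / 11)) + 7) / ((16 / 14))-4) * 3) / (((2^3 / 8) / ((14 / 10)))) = 20279 / 400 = 50.70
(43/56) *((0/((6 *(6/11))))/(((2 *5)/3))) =0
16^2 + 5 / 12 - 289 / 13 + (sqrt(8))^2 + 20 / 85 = 642901 / 2652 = 242.42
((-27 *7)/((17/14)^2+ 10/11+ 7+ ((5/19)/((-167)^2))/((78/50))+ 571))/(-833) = 171856368684/439606343108531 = 0.00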